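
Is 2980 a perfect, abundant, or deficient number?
abundant

Proper divisors of 2980: sum = 1 + 2 + 4 + 5 + 10 + 20 + 149 + 298 + 596 + 745 + 1490 = 3320
Since 3320 > 2980, 2980 is abundant.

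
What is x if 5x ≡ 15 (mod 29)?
x ≡ 3 (mod 29)

gcd(5, 29) = 1, which divides 15, so solutions exist.
Find 5^(-1) mod 29 by the extended Euclidean algorithm:
29 = 5 × 5 + 4  ⟹  4 = (1)·29 + (-5)·5
5 = 1 × 4 + 1  ⟹  1 = (-1)·29 + (6)·5
So (6)·5 ≡ 1 (mod 29), i.e. 5^(-1) ≡ 6 (mod 29).
x ≡ 6 × 15 = 90 ≡ 3 (mod 29).
Check: 5 × 3 = 15 ≡ 15 (mod 29).
Unique solution: x ≡ 3 (mod 29)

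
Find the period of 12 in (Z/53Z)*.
52

53 is prime, so ord(12) divides φ(53) = 52.
Divisors of 52: 1, 2, 4, 13, 26, 52.
Repeated squaring: 12^1 ≡ 12, 12^2 ≡ 38, 12^4 ≡ 13, 12^8 ≡ 10, 12^16 ≡ 47, 12^32 ≡ 36 (mod 53).
Test 12^d mod 53 for each divisor d in increasing order:
12^1 ≡ 12
12^2 ≡ 38
12^4 ≡ 13
12^13 = 12^8·12^4·12^1 ≡ 23
12^26 = 12^16·12^8·12^2 ≡ 52
12^52 = 12^32·12^16·12^4 ≡ 1  ← first divisor giving 1
The order is 52.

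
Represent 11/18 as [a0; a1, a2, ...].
[0; 1, 1, 1, 1, 3]

Euclidean algorithm steps:
11 = 0 × 18 + 11
18 = 1 × 11 + 7
11 = 1 × 7 + 4
7 = 1 × 4 + 3
4 = 1 × 3 + 1
3 = 3 × 1 + 0
Continued fraction: [0; 1, 1, 1, 1, 3]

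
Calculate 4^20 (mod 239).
197

Repeated squaring. Binary of 20 = 10100.
4^1 ≡ 4 (mod 239); 4^2 ≡ 16 (mod 239); 4^4 ≡ 17 (mod 239); 4^8 ≡ 50 (mod 239); 4^16 ≡ 110 (mod 239)
4^20 = 4^4 × 4^16 ≡ 197 (mod 239)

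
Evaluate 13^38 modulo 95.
74

Repeated squaring. Binary of 38 = 100110.
13^1 ≡ 13 (mod 95); 13^2 ≡ 74 (mod 95); 13^4 ≡ 61 (mod 95); 13^8 ≡ 16 (mod 95); 13^16 ≡ 66 (mod 95); 13^32 ≡ 81 (mod 95)
13^38 = 13^2 × 13^4 × 13^32 ≡ 74 (mod 95)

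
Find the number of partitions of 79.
13848650

p(n) counts ways to write n as a sum of positive integers (order ignored).
Euler's pentagonal recurrence: p(k) = p(k-1) + p(k-2) - p(k-5) - p(k-7) + p(k-12) + p(k-15) - ... (offsets j(3j∓1)/2, signs ++--, p(0)=1, p(<0)=0).
DP table for k = 0..78: p(0)=1, p(1)=1, p(2)=2, p(3)=3, p(4)=5, p(5)=7, p(6)=11, p(7)=15, p(8)=22, p(9)=30, p(10)=42, p(11)=56, p(12)=77, p(13)=101, p(14)=135, p(15)=176, p(16)=231, p(17)=297, p(18)=385, p(19)=490, p(20)=627, p(21)=792, p(22)=1002, p(23)=1255, p(24)=1575, p(25)=1958, p(26)=2436, p(27)=3010, p(28)=3718, p(29)=4565, p(30)=5604, p(31)=6842, p(32)=8349, p(33)=10143, p(34)=12310, p(35)=14883, p(36)=17977, p(37)=21637, p(38)=26015, p(39)=31185, p(40)=37338, p(41)=44583, p(42)=53174, p(43)=63261, p(44)=75175, p(45)=89134, p(46)=105558, p(47)=124754, p(48)=147273, p(49)=173525, p(50)=204226, p(51)=239943, p(52)=281589, p(53)=329931, p(54)=386155, p(55)=451276, p(56)=526823, p(57)=614154, p(58)=715220, p(59)=831820, p(60)=966467, p(61)=1121505, p(62)=1300156, p(63)=1505499, p(64)=1741630, p(65)=2012558, p(66)=2323520, p(67)=2679689, p(68)=3087735, p(69)=3554345, p(70)=4087968, p(71)=4697205, p(72)=5392783, p(73)=6185689, p(74)=7089500, p(75)=8118264, p(76)=9289091, p(77)=10619863, p(78)=12132164.
Final step: p(79) = p(78) + p(77) - p(74) - p(72) + p(67) + p(64) - p(57) - p(53) + p(44) + p(39) - p(28) - p(22) + p(9) + p(2)
= 12132164 + 10619863 - 7089500 - 5392783 + 2679689 + 1741630 - 614154 - 329931 + 75175 + 31185 - 3718 - 1002 + 30 + 2
= 13848650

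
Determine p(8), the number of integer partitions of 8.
22

p(n) counts ways to write n as a sum of positive integers (order ignored).
Examples: 8; 7 + 1; 6 + 2; 6 + 1 + 1; 5 + 3; ... (22 total)
p(8) = 22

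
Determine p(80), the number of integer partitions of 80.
15796476

p(n) counts ways to write n as a sum of positive integers (order ignored).
Euler's pentagonal recurrence: p(k) = p(k-1) + p(k-2) - p(k-5) - p(k-7) + p(k-12) + p(k-15) - ... (offsets j(3j∓1)/2, signs ++--, p(0)=1, p(<0)=0).
DP table for k = 0..79: p(0)=1, p(1)=1, p(2)=2, p(3)=3, p(4)=5, p(5)=7, p(6)=11, p(7)=15, p(8)=22, p(9)=30, p(10)=42, p(11)=56, p(12)=77, p(13)=101, p(14)=135, p(15)=176, p(16)=231, p(17)=297, p(18)=385, p(19)=490, p(20)=627, p(21)=792, p(22)=1002, p(23)=1255, p(24)=1575, p(25)=1958, p(26)=2436, p(27)=3010, p(28)=3718, p(29)=4565, p(30)=5604, p(31)=6842, p(32)=8349, p(33)=10143, p(34)=12310, p(35)=14883, p(36)=17977, p(37)=21637, p(38)=26015, p(39)=31185, p(40)=37338, p(41)=44583, p(42)=53174, p(43)=63261, p(44)=75175, p(45)=89134, p(46)=105558, p(47)=124754, p(48)=147273, p(49)=173525, p(50)=204226, p(51)=239943, p(52)=281589, p(53)=329931, p(54)=386155, p(55)=451276, p(56)=526823, p(57)=614154, p(58)=715220, p(59)=831820, p(60)=966467, p(61)=1121505, p(62)=1300156, p(63)=1505499, p(64)=1741630, p(65)=2012558, p(66)=2323520, p(67)=2679689, p(68)=3087735, p(69)=3554345, p(70)=4087968, p(71)=4697205, p(72)=5392783, p(73)=6185689, p(74)=7089500, p(75)=8118264, p(76)=9289091, p(77)=10619863, p(78)=12132164, p(79)=13848650.
Final step: p(80) = p(79) + p(78) - p(75) - p(73) + p(68) + p(65) - p(58) - p(54) + p(45) + p(40) - p(29) - p(23) + p(10) + p(3)
= 13848650 + 12132164 - 8118264 - 6185689 + 3087735 + 2012558 - 715220 - 386155 + 89134 + 37338 - 4565 - 1255 + 42 + 3
= 15796476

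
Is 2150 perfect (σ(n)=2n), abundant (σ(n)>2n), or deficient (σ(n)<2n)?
deficient

Proper divisors of 2150: sum = 1 + 2 + 5 + 10 + 25 + 43 + 50 + 86 + 215 + 430 + 1075 = 1942
Since 1942 < 2150, 2150 is deficient.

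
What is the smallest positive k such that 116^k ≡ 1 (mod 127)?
126

127 is prime, so ord(116) divides φ(127) = 126.
Divisors of 126: 1, 2, 3, 6, 7, 9, 14, 18, 21, 42, 63, 126.
Repeated squaring: 116^1 ≡ 116, 116^2 ≡ 121, 116^4 ≡ 36, 116^8 ≡ 26, 116^16 ≡ 41, 116^32 ≡ 30, 116^64 ≡ 11 (mod 127).
Test 116^d mod 127 for each divisor d in increasing order:
116^1 ≡ 116
116^2 ≡ 121
116^3 = 116^2·116^1 ≡ 66
116^6 = 116^4·116^2 ≡ 38
116^7 = 116^4·116^2·116^1 ≡ 90
116^9 = 116^8·116^1 ≡ 95
116^14 = 116^8·116^4·116^2 ≡ 99
116^18 = 116^16·116^2 ≡ 8
116^21 = 116^16·116^4·116^1 ≡ 20
116^42 = 116^32·116^8·116^2 ≡ 19
116^63 = 116^32·116^16·116^8·116^4·116^2·116^1 ≡ 126
116^126 = 116^64·116^32·116^16·116^8·116^4·116^2 ≡ 1  ← first divisor giving 1
The order is 126.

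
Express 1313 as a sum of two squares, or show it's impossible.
17² + 32² (a=17, b=32)

Factorization: 1313 = 13 × 101
By Fermat: n is sum of two squares iff every prime p ≡ 3 (mod 4) appears to even power.
All primes ≡ 3 (mod 4) appear to even power.
Search a = 0, 1, 2, … for 1313 - a² a perfect square: first hit at a = 17: 1313 - 289 = 1024 = 32².
1313 = 17² + 32² = 289 + 1024 ✓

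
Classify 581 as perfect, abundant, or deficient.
deficient

Proper divisors of 581: sum = 1 + 7 + 83 = 91
Since 91 < 581, 581 is deficient.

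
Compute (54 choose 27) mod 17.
0

Using Lucas' theorem:
Write n=54 and k=27 in base 17:
n in base 17: [3, 3]
k in base 17: [1, 10]
C(54,27) mod 17 = ∏ C(n_i, k_i) mod 17
Digit binomials (mod 17): C(3,1) = 3; C(3,10) = 0 (k_i > n_i)
Product: 3 × 0 = 0 ≡ 0 (mod 17)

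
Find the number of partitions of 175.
435157697830

p(n) counts ways to write n as a sum of positive integers (order ignored).
Euler's pentagonal recurrence: p(k) = p(k-1) + p(k-2) - p(k-5) - p(k-7) + p(k-12) + p(k-15) - ... (offsets j(3j∓1)/2, signs ++--, p(0)=1, p(<0)=0).
DP table for k = 0..174: p(0)=1, p(1)=1, p(2)=2, p(3)=3, p(4)=5, p(5)=7, p(6)=11, p(7)=15, p(8)=22, p(9)=30, p(10)=42, p(11)=56, p(12)=77, p(13)=101, p(14)=135, p(15)=176, p(16)=231, p(17)=297, p(18)=385, p(19)=490, p(20)=627, p(21)=792, p(22)=1002, p(23)=1255, p(24)=1575, p(25)=1958, p(26)=2436, p(27)=3010, p(28)=3718, p(29)=4565, p(30)=5604, p(31)=6842, p(32)=8349, p(33)=10143, p(34)=12310, p(35)=14883, p(36)=17977, p(37)=21637, p(38)=26015, p(39)=31185, p(40)=37338, p(41)=44583, p(42)=53174, p(43)=63261, p(44)=75175, p(45)=89134, p(46)=105558, p(47)=124754, p(48)=147273, p(49)=173525, p(50)=204226, p(51)=239943, p(52)=281589, p(53)=329931, p(54)=386155, p(55)=451276, p(56)=526823, p(57)=614154, p(58)=715220, p(59)=831820, p(60)=966467, p(61)=1121505, p(62)=1300156, p(63)=1505499, p(64)=1741630, p(65)=2012558, p(66)=2323520, p(67)=2679689, p(68)=3087735, p(69)=3554345, p(70)=4087968, p(71)=4697205, p(72)=5392783, p(73)=6185689, p(74)=7089500, p(75)=8118264, p(76)=9289091, p(77)=10619863, p(78)=12132164, p(79)=13848650, p(80)=15796476, p(81)=18004327, p(82)=20506255, p(83)=23338469, p(84)=26543660, p(85)=30167357, p(86)=34262962, p(87)=38887673, p(88)=44108109, p(89)=49995925, p(90)=56634173, p(91)=64112359, p(92)=72533807, p(93)=82010177, p(94)=92669720, p(95)=104651419, p(96)=118114304, p(97)=133230930, p(98)=150198136, p(99)=169229875, p(100)=190569292, p(101)=214481126, p(102)=241265379, p(103)=271248950, p(104)=304801365, p(105)=342325709, p(106)=384276336, p(107)=431149389, p(108)=483502844, p(109)=541946240, p(110)=607163746, p(111)=679903203, p(112)=761002156, p(113)=851376628, p(114)=952050665, p(115)=1064144451, p(116)=1188908248, p(117)=1327710076, p(118)=1482074143, p(119)=1653668665, p(120)=1844349560, p(121)=2056148051, p(122)=2291320912, p(123)=2552338241, p(124)=2841940500, p(125)=3163127352, p(126)=3519222692, p(127)=3913864295, p(128)=4351078600, p(129)=4835271870, p(130)=5371315400, p(131)=5964539504, p(132)=6620830889, p(133)=7346629512, p(134)=8149040695, p(135)=9035836076, p(136)=10015581680, p(137)=11097645016, p(138)=12292341831, p(139)=13610949895, p(140)=15065878135, p(141)=16670689208, p(142)=18440293320, p(143)=20390982757, p(144)=22540654445, p(145)=24908858009, p(146)=27517052599, p(147)=30388671978, p(148)=33549419497, p(149)=37027355200, p(150)=40853235313, p(151)=45060624582, p(152)=49686288421, p(153)=54770336324, p(154)=60356673280, p(155)=66493182097, p(156)=73232243759, p(157)=80630964769, p(158)=88751778802, p(159)=97662728555, p(160)=107438159466, p(161)=118159068427, p(162)=129913904637, p(163)=142798995930, p(164)=156919475295, p(165)=172389800255, p(166)=189334822579, p(167)=207890420102, p(168)=228204732751, p(169)=250438925115, p(170)=274768617130, p(171)=301384802048, p(172)=330495499613, p(173)=362326859895, p(174)=397125074750.
Final step: p(175) = p(174) + p(173) - p(170) - p(168) + p(163) + p(160) - p(153) - p(149) + p(140) + p(135) - p(124) - p(118) + p(105) + p(98) - p(83) - p(75) + p(58) + p(49) - p(30) - p(20)
= 397125074750 + 362326859895 - 274768617130 - 228204732751 + 142798995930 + 107438159466 - 54770336324 - 37027355200 + 15065878135 + 9035836076 - 2841940500 - 1482074143 + 342325709 + 150198136 - 23338469 - 8118264 + 715220 + 173525 - 5604 - 627
= 435157697830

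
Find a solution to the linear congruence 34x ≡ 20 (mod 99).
x ≡ 53 (mod 99)

gcd(34, 99) = 1, which divides 20, so solutions exist.
Find 34^(-1) mod 99 by the extended Euclidean algorithm:
99 = 2 × 34 + 31  ⟹  31 = (1)·99 + (-2)·34
34 = 1 × 31 + 3  ⟹  3 = (-1)·99 + (3)·34
31 = 10 × 3 + 1  ⟹  1 = (11)·99 + (-32)·34
So (-32)·34 ≡ 1 (mod 99), i.e. 34^(-1) ≡ -32 ≡ 67 (mod 99).
x ≡ 67 × 20 = 1340 ≡ 53 (mod 99).
Check: 34 × 53 = 1802 ≡ 20 (mod 99).
Unique solution: x ≡ 53 (mod 99)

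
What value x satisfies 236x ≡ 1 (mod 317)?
90

gcd(236, 317) = 1, so the inverse exists.
Extended Euclidean algorithm on (317, 236):
317 = 1 × 236 + 81  ⟹  81 = (1)·317 + (-1)·236
236 = 2 × 81 + 74  ⟹  74 = (-2)·317 + (3)·236
81 = 1 × 74 + 7  ⟹  7 = (3)·317 + (-4)·236
74 = 10 × 7 + 4  ⟹  4 = (-32)·317 + (43)·236
7 = 1 × 4 + 3  ⟹  3 = (35)·317 + (-47)·236
4 = 1 × 3 + 1  ⟹  1 = (-67)·317 + (90)·236
So (90)·236 ≡ 1 (mod 317), i.e. 236^(-1) ≡ 90 (mod 317).
Check: 236 × 90 = 21240 ≡ 1 (mod 317)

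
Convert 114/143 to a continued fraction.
[0; 1, 3, 1, 13, 2]

Euclidean algorithm steps:
114 = 0 × 143 + 114
143 = 1 × 114 + 29
114 = 3 × 29 + 27
29 = 1 × 27 + 2
27 = 13 × 2 + 1
2 = 2 × 1 + 0
Continued fraction: [0; 1, 3, 1, 13, 2]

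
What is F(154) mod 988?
663

Matrix identity: Q^n = [[F_(n+1), F_n], [F_n, F_(n-1)]] with Q = [[1,1],[1,0]].
n = 154 = 10011010₂. Square-and-multiply, entries mod 988:
Q^1 = [[1,1],[1,0]]
Q^2 = (Q^1)² = [[2,1],[1,1]]
Q^4 = (Q^2)² = [[5,3],[3,2]]
Q^9 = (Q^4)²·Q = [[55,34],[34,21]]
Q^19 = (Q^9)²·Q = [[837,229],[229,608]]
Q^38 = (Q^19)² = [[154,913],[913,229]]
Q^77 = (Q^38)²·Q = [[616,689],[689,915]]
Q^154 = (Q^77)² = [[545,663],[663,870]]
F_154 mod 988 = Q^154[0][1] = 663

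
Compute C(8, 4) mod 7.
0

Using Lucas' theorem:
Write n=8 and k=4 in base 7:
n in base 7: [1, 1]
k in base 7: [0, 4]
C(8,4) mod 7 = ∏ C(n_i, k_i) mod 7
Digit binomials (mod 7): C(1,0) = 1; C(1,4) = 0 (k_i > n_i)
Product: 1 × 0 = 0 ≡ 0 (mod 7)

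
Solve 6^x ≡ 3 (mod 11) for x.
2

Baby-step giant-step with step n = ⌈√11⌉ = 4.
Baby steps 6^j mod 11 (j:value) for j=0..3: 0:1, 1:6, 2:3, 3:7.
h = 3 is already in the table at j=2, so x = 2.
Check: 6^2 ≡ 3 (mod 11).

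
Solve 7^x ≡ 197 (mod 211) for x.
35

Baby-step giant-step with step n = ⌈√211⌉ = 15.
Baby steps 7^j mod 211 (j:value) for j=0..14: 0:1, 1:7, 2:49, 3:132, 4:80, 5:138, 6:122, 7:10, 8:70, 9:68, 10:54, 11:167, 12:114, 13:165, 14:100.
Giant-step multiplier: 7^(-15) ≡ 7^(210-15) = 7^195 ≡ 63 (mod 211).
Giant steps γ_i = 197·63^i mod 211: γ_0=197, γ_1=173, γ_2=138 (in table at j=5).
x = i·n + j = 2·15 + 5 = 35.
Check: 7^35 ≡ 197 (mod 211).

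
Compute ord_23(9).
11

23 is prime, so ord(9) divides φ(23) = 22.
Divisors of 22: 1, 2, 11, 22.
Repeated squaring: 9^1 ≡ 9, 9^2 ≡ 12, 9^4 ≡ 6, 9^8 ≡ 13, 9^16 ≡ 8 (mod 23).
Test 9^d mod 23 for each divisor d in increasing order:
9^1 ≡ 9
9^2 ≡ 12
9^11 = 9^8·9^2·9^1 ≡ 1  ← first divisor giving 1
The order is 11.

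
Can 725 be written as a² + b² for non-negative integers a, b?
7² + 26² (a=7, b=26)

Factorization: 725 = 5^2 × 29
By Fermat: n is sum of two squares iff every prime p ≡ 3 (mod 4) appears to even power.
All primes ≡ 3 (mod 4) appear to even power.
Search a = 0, 1, 2, … for 725 - a² a perfect square: first hit at a = 7: 725 - 49 = 676 = 26².
725 = 7² + 26² = 49 + 676 ✓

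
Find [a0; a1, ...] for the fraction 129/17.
[7; 1, 1, 2, 3]

Euclidean algorithm steps:
129 = 7 × 17 + 10
17 = 1 × 10 + 7
10 = 1 × 7 + 3
7 = 2 × 3 + 1
3 = 3 × 1 + 0
Continued fraction: [7; 1, 1, 2, 3]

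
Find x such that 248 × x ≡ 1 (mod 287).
103

gcd(248, 287) = 1, so the inverse exists.
Extended Euclidean algorithm on (287, 248):
287 = 1 × 248 + 39  ⟹  39 = (1)·287 + (-1)·248
248 = 6 × 39 + 14  ⟹  14 = (-6)·287 + (7)·248
39 = 2 × 14 + 11  ⟹  11 = (13)·287 + (-15)·248
14 = 1 × 11 + 3  ⟹  3 = (-19)·287 + (22)·248
11 = 3 × 3 + 2  ⟹  2 = (70)·287 + (-81)·248
3 = 1 × 2 + 1  ⟹  1 = (-89)·287 + (103)·248
So (103)·248 ≡ 1 (mod 287), i.e. 248^(-1) ≡ 103 (mod 287).
Check: 248 × 103 = 25544 ≡ 1 (mod 287)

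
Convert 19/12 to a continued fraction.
[1; 1, 1, 2, 2]

Euclidean algorithm steps:
19 = 1 × 12 + 7
12 = 1 × 7 + 5
7 = 1 × 5 + 2
5 = 2 × 2 + 1
2 = 2 × 1 + 0
Continued fraction: [1; 1, 1, 2, 2]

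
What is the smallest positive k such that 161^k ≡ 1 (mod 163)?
81

163 is prime, so ord(161) divides φ(163) = 162.
Divisors of 162: 1, 2, 3, 6, 9, 18, 27, 54, 81, 162.
Repeated squaring: 161^1 ≡ 161, 161^2 ≡ 4, 161^4 ≡ 16, 161^8 ≡ 93, 161^16 ≡ 10, 161^32 ≡ 100, 161^64 ≡ 57, 161^128 ≡ 152 (mod 163).
Test 161^d mod 163 for each divisor d in increasing order:
161^1 ≡ 161
161^2 ≡ 4
161^3 = 161^2·161^1 ≡ 155
161^6 = 161^4·161^2 ≡ 64
161^9 = 161^8·161^1 ≡ 140
161^18 = 161^16·161^2 ≡ 40
161^27 = 161^16·161^8·161^2·161^1 ≡ 58
161^54 = 161^32·161^16·161^4·161^2 ≡ 104
161^81 = 161^64·161^16·161^1 ≡ 1  ← first divisor giving 1
The order is 81.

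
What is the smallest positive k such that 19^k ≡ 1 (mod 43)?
42

43 is prime, so ord(19) divides φ(43) = 42.
Divisors of 42: 1, 2, 3, 6, 7, 14, 21, 42.
Repeated squaring: 19^1 ≡ 19, 19^2 ≡ 17, 19^4 ≡ 31, 19^8 ≡ 15, 19^16 ≡ 10, 19^32 ≡ 14 (mod 43).
Test 19^d mod 43 for each divisor d in increasing order:
19^1 ≡ 19
19^2 ≡ 17
19^3 = 19^2·19^1 ≡ 22
19^6 = 19^4·19^2 ≡ 11
19^7 = 19^4·19^2·19^1 ≡ 37
19^14 = 19^8·19^4·19^2 ≡ 36
19^21 = 19^16·19^4·19^1 ≡ 42
19^42 = 19^32·19^8·19^2 ≡ 1  ← first divisor giving 1
The order is 42.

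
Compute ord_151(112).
150

151 is prime, so ord(112) divides φ(151) = 150.
Divisors of 150: 1, 2, 3, 5, 6, 10, 15, 25, 30, 50, 75, 150.
Repeated squaring: 112^1 ≡ 112, 112^2 ≡ 11, 112^4 ≡ 121, 112^8 ≡ 145, 112^16 ≡ 36, 112^32 ≡ 88, 112^64 ≡ 43, 112^128 ≡ 37 (mod 151).
Test 112^d mod 151 for each divisor d in increasing order:
112^1 ≡ 112
112^2 ≡ 11
112^3 = 112^2·112^1 ≡ 24
112^5 = 112^4·112^1 ≡ 113
112^6 = 112^4·112^2 ≡ 123
112^10 = 112^8·112^2 ≡ 85
112^15 = 112^8·112^4·112^2·112^1 ≡ 92
112^25 = 112^16·112^8·112^1 ≡ 119
112^30 = 112^16·112^8·112^4·112^2 ≡ 8
112^50 = 112^32·112^16·112^2 ≡ 118
112^75 = 112^64·112^8·112^2·112^1 ≡ 150
112^150 = 112^128·112^16·112^4·112^2 ≡ 1  ← first divisor giving 1
The order is 150.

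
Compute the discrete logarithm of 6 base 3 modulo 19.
8

Baby-step giant-step with step n = ⌈√19⌉ = 5.
Baby steps 3^j mod 19 (j:value) for j=0..4: 0:1, 1:3, 2:9, 3:8, 4:5.
Giant-step multiplier: 3^(-5) ≡ 3^(18-5) = 3^13 ≡ 14 (mod 19).
Giant steps γ_i = 6·14^i mod 19: γ_0=6, γ_1=8 (in table at j=3).
x = i·n + j = 1·5 + 3 = 8.
Check: 3^8 ≡ 6 (mod 19).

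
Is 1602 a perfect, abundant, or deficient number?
abundant

Proper divisors of 1602: sum = 1 + 2 + 3 + 6 + 9 + 18 + 89 + 178 + 267 + 534 + 801 = 1908
Since 1908 > 1602, 1602 is abundant.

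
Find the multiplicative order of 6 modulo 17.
16

17 is prime, so ord(6) divides φ(17) = 16.
Divisors of 16: 1, 2, 4, 8, 16.
Repeated squaring: 6^1 ≡ 6, 6^2 ≡ 2, 6^4 ≡ 4, 6^8 ≡ 16, 6^16 ≡ 1 (mod 17).
Test 6^d mod 17 for each divisor d in increasing order:
6^1 ≡ 6
6^2 ≡ 2
6^4 ≡ 4
6^8 ≡ 16
6^16 ≡ 1  ← first divisor giving 1
The order is 16.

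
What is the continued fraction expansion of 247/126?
[1; 1, 24, 5]

Euclidean algorithm steps:
247 = 1 × 126 + 121
126 = 1 × 121 + 5
121 = 24 × 5 + 1
5 = 5 × 1 + 0
Continued fraction: [1; 1, 24, 5]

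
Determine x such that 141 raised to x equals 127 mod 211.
47

Baby-step giant-step with step n = ⌈√211⌉ = 15.
Baby steps 141^j mod 211 (j:value) for j=0..14: 0:1, 1:141, 2:47, 3:86, 4:99, 5:33, 6:11, 7:74, 8:95, 9:102, 10:34, 11:152, 12:121, 13:181, 14:201.
Giant-step multiplier: 141^(-15) ≡ 141^(210-15) = 141^195 ≡ 63 (mod 211).
Giant steps γ_i = 127·63^i mod 211: γ_0=127, γ_1=194, γ_2=195, γ_3=47 (in table at j=2).
x = i·n + j = 3·15 + 2 = 47.
Check: 141^47 ≡ 127 (mod 211).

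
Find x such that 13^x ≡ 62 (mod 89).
25

Baby-step giant-step with step n = ⌈√89⌉ = 10.
Baby steps 13^j mod 89 (j:value) for j=0..9: 0:1, 1:13, 2:80, 3:61, 4:81, 5:74, 6:72, 7:46, 8:64, 9:31.
Giant-step multiplier: 13^(-10) ≡ 13^(88-10) = 13^78 ≡ 36 (mod 89).
Giant steps γ_i = 62·36^i mod 89: γ_0=62, γ_1=7, γ_2=74 (in table at j=5).
x = i·n + j = 2·10 + 5 = 25.
Check: 13^25 ≡ 62 (mod 89).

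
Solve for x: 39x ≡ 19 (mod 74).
x ≡ 65 (mod 74)

gcd(39, 74) = 1, which divides 19, so solutions exist.
Find 39^(-1) mod 74 by the extended Euclidean algorithm:
74 = 1 × 39 + 35  ⟹  35 = (1)·74 + (-1)·39
39 = 1 × 35 + 4  ⟹  4 = (-1)·74 + (2)·39
35 = 8 × 4 + 3  ⟹  3 = (9)·74 + (-17)·39
4 = 1 × 3 + 1  ⟹  1 = (-10)·74 + (19)·39
So (19)·39 ≡ 1 (mod 74), i.e. 39^(-1) ≡ 19 (mod 74).
x ≡ 19 × 19 = 361 ≡ 65 (mod 74).
Check: 39 × 65 = 2535 ≡ 19 (mod 74).
Unique solution: x ≡ 65 (mod 74)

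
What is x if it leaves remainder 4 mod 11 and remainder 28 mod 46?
488

Using Chinese Remainder Theorem:
M = 11 × 46 = 506
M1 = 46, M2 = 11
y1 = 46^(-1) mod 11 = 6
y2 = 11^(-1) mod 46 = 21
x = (4×46×6 + 28×11×21) mod 506 = 488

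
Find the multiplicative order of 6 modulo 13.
12

13 is prime, so ord(6) divides φ(13) = 12.
Divisors of 12: 1, 2, 3, 4, 6, 12.
Repeated squaring: 6^1 ≡ 6, 6^2 ≡ 10, 6^4 ≡ 9, 6^8 ≡ 3 (mod 13).
Test 6^d mod 13 for each divisor d in increasing order:
6^1 ≡ 6
6^2 ≡ 10
6^3 = 6^2·6^1 ≡ 8
6^4 ≡ 9
6^6 = 6^4·6^2 ≡ 12
6^12 = 6^8·6^4 ≡ 1  ← first divisor giving 1
The order is 12.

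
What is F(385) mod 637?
624

Matrix identity: Q^n = [[F_(n+1), F_n], [F_n, F_(n-1)]] with Q = [[1,1],[1,0]].
n = 385 = 110000001₂. Square-and-multiply, entries mod 637:
Q^1 = [[1,1],[1,0]]
Q^3 = (Q^1)²·Q = [[3,2],[2,1]]
Q^6 = (Q^3)² = [[13,8],[8,5]]
Q^12 = (Q^6)² = [[233,144],[144,89]]
Q^24 = (Q^12)² = [[496,504],[504,629]]
Q^48 = (Q^24)² = [[624,70],[70,554]]
Q^96 = (Q^48)² = [[610,287],[287,323]]
Q^192 = (Q^96)² = [[288,231],[231,57]]
Q^385 = (Q^192)²·Q = [[57,624],[624,70]]
F_385 mod 637 = Q^385[0][1] = 624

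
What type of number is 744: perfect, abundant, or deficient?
abundant

Proper divisors of 744: sum = 1 + 2 + 3 + 4 + 6 + 8 + 12 + 24 + 31 + 62 + 93 + 124 + 186 + 248 + 372 = 1176
Since 1176 > 744, 744 is abundant.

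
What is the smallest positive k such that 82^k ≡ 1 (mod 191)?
10

191 is prime, so ord(82) divides φ(191) = 190.
Divisors of 190: 1, 2, 5, 10, 19, 38, 95, 190.
Repeated squaring: 82^1 ≡ 82, 82^2 ≡ 39, 82^4 ≡ 184, 82^8 ≡ 49, 82^16 ≡ 109, 82^32 ≡ 39, 82^64 ≡ 184, 82^128 ≡ 49 (mod 191).
Test 82^d mod 191 for each divisor d in increasing order:
82^1 ≡ 82
82^2 ≡ 39
82^5 = 82^4·82^1 ≡ 190
82^10 = 82^8·82^2 ≡ 1  ← first divisor giving 1
The order is 10.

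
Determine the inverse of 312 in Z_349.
66

gcd(312, 349) = 1, so the inverse exists.
Extended Euclidean algorithm on (349, 312):
349 = 1 × 312 + 37  ⟹  37 = (1)·349 + (-1)·312
312 = 8 × 37 + 16  ⟹  16 = (-8)·349 + (9)·312
37 = 2 × 16 + 5  ⟹  5 = (17)·349 + (-19)·312
16 = 3 × 5 + 1  ⟹  1 = (-59)·349 + (66)·312
So (66)·312 ≡ 1 (mod 349), i.e. 312^(-1) ≡ 66 (mod 349).
Check: 312 × 66 = 20592 ≡ 1 (mod 349)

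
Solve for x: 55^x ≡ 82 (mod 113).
82

Baby-step giant-step with step n = ⌈√113⌉ = 11.
Baby steps 55^j mod 113 (j:value) for j=0..10: 0:1, 1:55, 2:87, 3:39, 4:111, 5:3, 6:52, 7:35, 8:4, 9:107, 10:9.
Giant-step multiplier: 55^(-11) ≡ 55^(112-11) = 55^101 ≡ 92 (mod 113).
Giant steps γ_i = 82·92^i mod 113: γ_0=82, γ_1=86, γ_2=2, γ_3=71, γ_4=91, γ_5=10, γ_6=16, γ_7=3 (in table at j=5).
x = i·n + j = 7·11 + 5 = 82.
Check: 55^82 ≡ 82 (mod 113).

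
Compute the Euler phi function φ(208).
96

208 = 2^4 × 13
φ(n) = n × ∏(1 - 1/p) for each prime p dividing n
φ(208) = 208 × (1 - 1/2) × (1 - 1/13) = 96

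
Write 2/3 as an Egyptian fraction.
1/2 + 1/6

Greedy algorithm:
2/3: ceiling(3/2) = 2, use 1/2
1/6: ceiling(6/1) = 6, use 1/6
Result: 2/3 = 1/2 + 1/6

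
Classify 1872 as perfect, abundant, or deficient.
abundant

Proper divisors of 1872: sum = 1 + 2 + 3 + 4 + 6 + 8 + 9 + 12 + ... + 312 + 468 + 624 + 936 (29 divisors) = 3770
Since 3770 > 1872, 1872 is abundant.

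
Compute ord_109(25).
27

109 is prime, so ord(25) divides φ(109) = 108.
Divisors of 108: 1, 2, 3, 4, 6, 9, 12, 18, 27, 36, 54, 108.
Repeated squaring: 25^1 ≡ 25, 25^2 ≡ 80, 25^4 ≡ 78, 25^8 ≡ 89, 25^16 ≡ 73, 25^32 ≡ 97, 25^64 ≡ 35 (mod 109).
Test 25^d mod 109 for each divisor d in increasing order:
25^1 ≡ 25
25^2 ≡ 80
25^3 = 25^2·25^1 ≡ 38
25^4 ≡ 78
25^6 = 25^4·25^2 ≡ 27
25^9 = 25^8·25^1 ≡ 45
25^12 = 25^8·25^4 ≡ 75
25^18 = 25^16·25^2 ≡ 63
25^27 = 25^16·25^8·25^2·25^1 ≡ 1  ← first divisor giving 1
The order is 27.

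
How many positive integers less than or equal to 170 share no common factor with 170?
64

170 = 2 × 5 × 17
φ(n) = n × ∏(1 - 1/p) for each prime p dividing n
φ(170) = 170 × (1 - 1/2) × (1 - 1/5) × (1 - 1/17) = 64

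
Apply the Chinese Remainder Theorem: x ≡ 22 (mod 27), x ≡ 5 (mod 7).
103

Using Chinese Remainder Theorem:
M = 27 × 7 = 189
M1 = 7, M2 = 27
y1 = 7^(-1) mod 27 = 4
y2 = 27^(-1) mod 7 = 6
x = (22×7×4 + 5×27×6) mod 189 = 103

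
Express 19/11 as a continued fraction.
[1; 1, 2, 1, 2]

Euclidean algorithm steps:
19 = 1 × 11 + 8
11 = 1 × 8 + 3
8 = 2 × 3 + 2
3 = 1 × 2 + 1
2 = 2 × 1 + 0
Continued fraction: [1; 1, 2, 1, 2]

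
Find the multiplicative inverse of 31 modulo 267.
112

gcd(31, 267) = 1, so the inverse exists.
Extended Euclidean algorithm on (267, 31):
267 = 8 × 31 + 19  ⟹  19 = (1)·267 + (-8)·31
31 = 1 × 19 + 12  ⟹  12 = (-1)·267 + (9)·31
19 = 1 × 12 + 7  ⟹  7 = (2)·267 + (-17)·31
12 = 1 × 7 + 5  ⟹  5 = (-3)·267 + (26)·31
7 = 1 × 5 + 2  ⟹  2 = (5)·267 + (-43)·31
5 = 2 × 2 + 1  ⟹  1 = (-13)·267 + (112)·31
So (112)·31 ≡ 1 (mod 267), i.e. 31^(-1) ≡ 112 (mod 267).
Check: 31 × 112 = 3472 ≡ 1 (mod 267)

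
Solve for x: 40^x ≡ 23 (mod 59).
21

Baby-step giant-step with step n = ⌈√59⌉ = 8.
Baby steps 40^j mod 59 (j:value) for j=0..7: 0:1, 1:40, 2:7, 3:44, 4:49, 5:13, 6:48, 7:32.
Giant-step multiplier: 40^(-8) ≡ 40^(58-8) = 40^50 ≡ 36 (mod 59).
Giant steps γ_i = 23·36^i mod 59: γ_0=23, γ_1=2, γ_2=13 (in table at j=5).
x = i·n + j = 2·8 + 5 = 21.
Check: 40^21 ≡ 23 (mod 59).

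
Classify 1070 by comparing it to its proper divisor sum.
deficient

Proper divisors of 1070: sum = 1 + 2 + 5 + 10 + 107 + 214 + 535 = 874
Since 874 < 1070, 1070 is deficient.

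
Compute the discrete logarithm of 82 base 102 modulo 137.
97

Baby-step giant-step with step n = ⌈√137⌉ = 12.
Baby steps 102^j mod 137 (j:value) for j=0..11: 0:1, 1:102, 2:129, 3:6, 4:64, 5:89, 6:36, 7:110, 8:123, 9:79, 10:112, 11:53.
Giant-step multiplier: 102^(-12) ≡ 102^(136-12) = 102^124 ≡ 87 (mod 137).
Giant steps γ_i = 82·87^i mod 137: γ_0=82, γ_1=10, γ_2=48, γ_3=66, γ_4=125, γ_5=52, γ_6=3, γ_7=124, γ_8=102 (in table at j=1).
x = i·n + j = 8·12 + 1 = 97.
Check: 102^97 ≡ 82 (mod 137).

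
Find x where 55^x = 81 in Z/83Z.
78

Baby-step giant-step with step n = ⌈√83⌉ = 10.
Baby steps 55^j mod 83 (j:value) for j=0..9: 0:1, 1:55, 2:37, 3:43, 4:41, 5:14, 6:23, 7:20, 8:21, 9:76.
Giant-step multiplier: 55^(-10) ≡ 55^(82-10) = 55^72 ≡ 36 (mod 83).
Giant steps γ_i = 81·36^i mod 83: γ_0=81, γ_1=11, γ_2=64, γ_3=63, γ_4=27, γ_5=59, γ_6=49, γ_7=21 (in table at j=8).
x = i·n + j = 7·10 + 8 = 78.
Check: 55^78 ≡ 81 (mod 83).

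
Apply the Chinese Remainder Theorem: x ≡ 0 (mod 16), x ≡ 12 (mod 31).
384

Using Chinese Remainder Theorem:
M = 16 × 31 = 496
M1 = 31, M2 = 16
y1 = 31^(-1) mod 16 = 15
y2 = 16^(-1) mod 31 = 2
x = (0×31×15 + 12×16×2) mod 496 = 384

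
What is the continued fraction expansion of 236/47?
[5; 47]

Euclidean algorithm steps:
236 = 5 × 47 + 1
47 = 47 × 1 + 0
Continued fraction: [5; 47]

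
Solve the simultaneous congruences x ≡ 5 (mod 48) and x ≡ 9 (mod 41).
1157

Using Chinese Remainder Theorem:
M = 48 × 41 = 1968
M1 = 41, M2 = 48
y1 = 41^(-1) mod 48 = 41
y2 = 48^(-1) mod 41 = 6
x = (5×41×41 + 9×48×6) mod 1968 = 1157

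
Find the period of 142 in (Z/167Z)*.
166

167 is prime, so ord(142) divides φ(167) = 166.
Divisors of 166: 1, 2, 83, 166.
Repeated squaring: 142^1 ≡ 142, 142^2 ≡ 124, 142^4 ≡ 12, 142^8 ≡ 144, 142^16 ≡ 28, 142^32 ≡ 116, 142^64 ≡ 96, 142^128 ≡ 31 (mod 167).
Test 142^d mod 167 for each divisor d in increasing order:
142^1 ≡ 142
142^2 ≡ 124
142^83 = 142^64·142^16·142^2·142^1 ≡ 166
142^166 = 142^128·142^32·142^4·142^2 ≡ 1  ← first divisor giving 1
The order is 166.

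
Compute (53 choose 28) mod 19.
16

Using Lucas' theorem:
Write n=53 and k=28 in base 19:
n in base 19: [2, 15]
k in base 19: [1, 9]
C(53,28) mod 19 = ∏ C(n_i, k_i) mod 19
Digit binomials (mod 19): C(2,1) = 2; C(15,9) = 5005 ≡ 8
Product: 2 × 8 = 16 ≡ 16 (mod 19)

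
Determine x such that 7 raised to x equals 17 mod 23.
5

Baby-step giant-step with step n = ⌈√23⌉ = 5.
Baby steps 7^j mod 23 (j:value) for j=0..4: 0:1, 1:7, 2:3, 3:21, 4:9.
Giant-step multiplier: 7^(-5) ≡ 7^(22-5) = 7^17 ≡ 19 (mod 23).
Giant steps γ_i = 17·19^i mod 23: γ_0=17, γ_1=1 (in table at j=0).
x = i·n + j = 1·5 + 0 = 5.
Check: 7^5 ≡ 17 (mod 23).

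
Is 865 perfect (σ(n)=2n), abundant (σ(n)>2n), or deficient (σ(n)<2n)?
deficient

Proper divisors of 865: sum = 1 + 5 + 173 = 179
Since 179 < 865, 865 is deficient.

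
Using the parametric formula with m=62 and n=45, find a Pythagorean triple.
(1819, 5580, 5869)

Euclid's formula: a = m² - n², b = 2mn, c = m² + n²
m = 62, n = 45
a = 62² - 45² = 3844 - 2025 = 1819
b = 2 × 62 × 45 = 5580
c = 62² + 45² = 3844 + 2025 = 5869
Verification: 1819² + 5580² = 3308761 + 31136400 = 34445161 = 5869² ✓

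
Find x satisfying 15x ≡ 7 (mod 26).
x ≡ 23 (mod 26)

gcd(15, 26) = 1, which divides 7, so solutions exist.
Find 15^(-1) mod 26 by the extended Euclidean algorithm:
26 = 1 × 15 + 11  ⟹  11 = (1)·26 + (-1)·15
15 = 1 × 11 + 4  ⟹  4 = (-1)·26 + (2)·15
11 = 2 × 4 + 3  ⟹  3 = (3)·26 + (-5)·15
4 = 1 × 3 + 1  ⟹  1 = (-4)·26 + (7)·15
So (7)·15 ≡ 1 (mod 26), i.e. 15^(-1) ≡ 7 (mod 26).
x ≡ 7 × 7 = 49 ≡ 23 (mod 26).
Check: 15 × 23 = 345 ≡ 7 (mod 26).
Unique solution: x ≡ 23 (mod 26)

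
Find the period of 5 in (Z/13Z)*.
4

13 is prime, so ord(5) divides φ(13) = 12.
Divisors of 12: 1, 2, 3, 4, 6, 12.
Repeated squaring: 5^1 ≡ 5, 5^2 ≡ 12, 5^4 ≡ 1, 5^8 ≡ 1 (mod 13).
Test 5^d mod 13 for each divisor d in increasing order:
5^1 ≡ 5
5^2 ≡ 12
5^3 = 5^2·5^1 ≡ 8
5^4 ≡ 1  ← first divisor giving 1
The order is 4.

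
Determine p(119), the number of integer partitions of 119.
1653668665

p(n) counts ways to write n as a sum of positive integers (order ignored).
Euler's pentagonal recurrence: p(k) = p(k-1) + p(k-2) - p(k-5) - p(k-7) + p(k-12) + p(k-15) - ... (offsets j(3j∓1)/2, signs ++--, p(0)=1, p(<0)=0).
DP table for k = 0..118: p(0)=1, p(1)=1, p(2)=2, p(3)=3, p(4)=5, p(5)=7, p(6)=11, p(7)=15, p(8)=22, p(9)=30, p(10)=42, p(11)=56, p(12)=77, p(13)=101, p(14)=135, p(15)=176, p(16)=231, p(17)=297, p(18)=385, p(19)=490, p(20)=627, p(21)=792, p(22)=1002, p(23)=1255, p(24)=1575, p(25)=1958, p(26)=2436, p(27)=3010, p(28)=3718, p(29)=4565, p(30)=5604, p(31)=6842, p(32)=8349, p(33)=10143, p(34)=12310, p(35)=14883, p(36)=17977, p(37)=21637, p(38)=26015, p(39)=31185, p(40)=37338, p(41)=44583, p(42)=53174, p(43)=63261, p(44)=75175, p(45)=89134, p(46)=105558, p(47)=124754, p(48)=147273, p(49)=173525, p(50)=204226, p(51)=239943, p(52)=281589, p(53)=329931, p(54)=386155, p(55)=451276, p(56)=526823, p(57)=614154, p(58)=715220, p(59)=831820, p(60)=966467, p(61)=1121505, p(62)=1300156, p(63)=1505499, p(64)=1741630, p(65)=2012558, p(66)=2323520, p(67)=2679689, p(68)=3087735, p(69)=3554345, p(70)=4087968, p(71)=4697205, p(72)=5392783, p(73)=6185689, p(74)=7089500, p(75)=8118264, p(76)=9289091, p(77)=10619863, p(78)=12132164, p(79)=13848650, p(80)=15796476, p(81)=18004327, p(82)=20506255, p(83)=23338469, p(84)=26543660, p(85)=30167357, p(86)=34262962, p(87)=38887673, p(88)=44108109, p(89)=49995925, p(90)=56634173, p(91)=64112359, p(92)=72533807, p(93)=82010177, p(94)=92669720, p(95)=104651419, p(96)=118114304, p(97)=133230930, p(98)=150198136, p(99)=169229875, p(100)=190569292, p(101)=214481126, p(102)=241265379, p(103)=271248950, p(104)=304801365, p(105)=342325709, p(106)=384276336, p(107)=431149389, p(108)=483502844, p(109)=541946240, p(110)=607163746, p(111)=679903203, p(112)=761002156, p(113)=851376628, p(114)=952050665, p(115)=1064144451, p(116)=1188908248, p(117)=1327710076, p(118)=1482074143.
Final step: p(119) = p(118) + p(117) - p(114) - p(112) + p(107) + p(104) - p(97) - p(93) + p(84) + p(79) - p(68) - p(62) + p(49) + p(42) - p(27) - p(19) + p(2)
= 1482074143 + 1327710076 - 952050665 - 761002156 + 431149389 + 304801365 - 133230930 - 82010177 + 26543660 + 13848650 - 3087735 - 1300156 + 173525 + 53174 - 3010 - 490 + 2
= 1653668665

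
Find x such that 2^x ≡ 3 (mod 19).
13

Baby-step giant-step with step n = ⌈√19⌉ = 5.
Baby steps 2^j mod 19 (j:value) for j=0..4: 0:1, 1:2, 2:4, 3:8, 4:16.
Giant-step multiplier: 2^(-5) ≡ 2^(18-5) = 2^13 ≡ 3 (mod 19).
Giant steps γ_i = 3·3^i mod 19: γ_0=3, γ_1=9, γ_2=8 (in table at j=3).
x = i·n + j = 2·5 + 3 = 13.
Check: 2^13 ≡ 3 (mod 19).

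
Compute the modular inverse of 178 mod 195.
172

gcd(178, 195) = 1, so the inverse exists.
Extended Euclidean algorithm on (195, 178):
195 = 1 × 178 + 17  ⟹  17 = (1)·195 + (-1)·178
178 = 10 × 17 + 8  ⟹  8 = (-10)·195 + (11)·178
17 = 2 × 8 + 1  ⟹  1 = (21)·195 + (-23)·178
So (-23)·178 ≡ 1 (mod 195), i.e. 178^(-1) ≡ -23 ≡ 172 (mod 195).
Check: 178 × 172 = 30616 ≡ 1 (mod 195)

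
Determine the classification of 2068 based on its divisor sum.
deficient

Proper divisors of 2068: sum = 1 + 2 + 4 + 11 + 22 + 44 + 47 + 94 + 188 + 517 + 1034 = 1964
Since 1964 < 2068, 2068 is deficient.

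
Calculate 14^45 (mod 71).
70

Repeated squaring. Binary of 45 = 101101.
14^1 ≡ 14 (mod 71); 14^2 ≡ 54 (mod 71); 14^4 ≡ 5 (mod 71); 14^8 ≡ 25 (mod 71); 14^16 ≡ 57 (mod 71); 14^32 ≡ 54 (mod 71)
14^45 = 14^1 × 14^4 × 14^8 × 14^32 ≡ 70 (mod 71)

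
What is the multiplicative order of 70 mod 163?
162

163 is prime, so ord(70) divides φ(163) = 162.
Divisors of 162: 1, 2, 3, 6, 9, 18, 27, 54, 81, 162.
Repeated squaring: 70^1 ≡ 70, 70^2 ≡ 10, 70^4 ≡ 100, 70^8 ≡ 57, 70^16 ≡ 152, 70^32 ≡ 121, 70^64 ≡ 134, 70^128 ≡ 26 (mod 163).
Test 70^d mod 163 for each divisor d in increasing order:
70^1 ≡ 70
70^2 ≡ 10
70^3 = 70^2·70^1 ≡ 48
70^6 = 70^4·70^2 ≡ 22
70^9 = 70^8·70^1 ≡ 78
70^18 = 70^16·70^2 ≡ 53
70^27 = 70^16·70^8·70^2·70^1 ≡ 59
70^54 = 70^32·70^16·70^4·70^2 ≡ 58
70^81 = 70^64·70^16·70^1 ≡ 162
70^162 = 70^128·70^32·70^2 ≡ 1  ← first divisor giving 1
The order is 162.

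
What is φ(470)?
184

470 = 2 × 5 × 47
φ(n) = n × ∏(1 - 1/p) for each prime p dividing n
φ(470) = 470 × (1 - 1/2) × (1 - 1/5) × (1 - 1/47) = 184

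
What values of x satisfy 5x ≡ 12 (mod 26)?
x ≡ 18 (mod 26)

gcd(5, 26) = 1, which divides 12, so solutions exist.
Find 5^(-1) mod 26 by the extended Euclidean algorithm:
26 = 5 × 5 + 1  ⟹  1 = (1)·26 + (-5)·5
So (-5)·5 ≡ 1 (mod 26), i.e. 5^(-1) ≡ -5 ≡ 21 (mod 26).
x ≡ 21 × 12 = 252 ≡ 18 (mod 26).
Check: 5 × 18 = 90 ≡ 12 (mod 26).
Unique solution: x ≡ 18 (mod 26)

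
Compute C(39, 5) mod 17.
1

Using Lucas' theorem:
Write n=39 and k=5 in base 17:
n in base 17: [2, 5]
k in base 17: [0, 5]
C(39,5) mod 17 = ∏ C(n_i, k_i) mod 17
Digit binomials (mod 17): C(2,0) = 1; C(5,5) = 1
Product: 1 × 1 = 1 ≡ 1 (mod 17)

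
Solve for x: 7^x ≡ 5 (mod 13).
3

Baby-step giant-step with step n = ⌈√13⌉ = 4.
Baby steps 7^j mod 13 (j:value) for j=0..3: 0:1, 1:7, 2:10, 3:5.
h = 5 is already in the table at j=3, so x = 3.
Check: 7^3 ≡ 5 (mod 13).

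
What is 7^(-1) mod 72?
31

gcd(7, 72) = 1, so the inverse exists.
Extended Euclidean algorithm on (72, 7):
72 = 10 × 7 + 2  ⟹  2 = (1)·72 + (-10)·7
7 = 3 × 2 + 1  ⟹  1 = (-3)·72 + (31)·7
So (31)·7 ≡ 1 (mod 72), i.e. 7^(-1) ≡ 31 (mod 72).
Check: 7 × 31 = 217 ≡ 1 (mod 72)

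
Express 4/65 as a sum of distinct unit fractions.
1/17 + 1/369 + 1/203873 + 1/83128196385

Greedy algorithm:
4/65: ceiling(65/4) = 17, use 1/17
3/1105: ceiling(1105/3) = 369, use 1/369
2/407745: ceiling(407745/2) = 203873, use 1/203873
1/83128196385: ceiling(83128196385/1) = 83128196385, use 1/83128196385
Result: 4/65 = 1/17 + 1/369 + 1/203873 + 1/83128196385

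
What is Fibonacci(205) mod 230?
95

Matrix identity: Q^n = [[F_(n+1), F_n], [F_n, F_(n-1)]] with Q = [[1,1],[1,0]].
n = 205 = 11001101₂. Square-and-multiply, entries mod 230:
Q^1 = [[1,1],[1,0]]
Q^3 = (Q^1)²·Q = [[3,2],[2,1]]
Q^6 = (Q^3)² = [[13,8],[8,5]]
Q^12 = (Q^6)² = [[3,144],[144,89]]
Q^25 = (Q^12)²·Q = [[183,45],[45,138]]
Q^51 = (Q^25)²·Q = [[49,94],[94,185]]
Q^102 = (Q^51)² = [[197,146],[146,51]]
Q^205 = (Q^102)²·Q = [[193,95],[95,98]]
F_205 mod 230 = Q^205[0][1] = 95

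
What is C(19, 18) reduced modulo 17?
2

Using Lucas' theorem:
Write n=19 and k=18 in base 17:
n in base 17: [1, 2]
k in base 17: [1, 1]
C(19,18) mod 17 = ∏ C(n_i, k_i) mod 17
Digit binomials (mod 17): C(1,1) = 1; C(2,1) = 2
Product: 1 × 2 = 2 ≡ 2 (mod 17)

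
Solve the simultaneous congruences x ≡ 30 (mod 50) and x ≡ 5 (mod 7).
180

Using Chinese Remainder Theorem:
M = 50 × 7 = 350
M1 = 7, M2 = 50
y1 = 7^(-1) mod 50 = 43
y2 = 50^(-1) mod 7 = 1
x = (30×7×43 + 5×50×1) mod 350 = 180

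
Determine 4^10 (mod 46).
6

Repeated squaring. Binary of 10 = 1010.
4^1 ≡ 4 (mod 46); 4^2 ≡ 16 (mod 46); 4^4 ≡ 26 (mod 46); 4^8 ≡ 32 (mod 46)
4^10 = 4^2 × 4^8 ≡ 6 (mod 46)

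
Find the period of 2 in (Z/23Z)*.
11

23 is prime, so ord(2) divides φ(23) = 22.
Divisors of 22: 1, 2, 11, 22.
Repeated squaring: 2^1 ≡ 2, 2^2 ≡ 4, 2^4 ≡ 16, 2^8 ≡ 3, 2^16 ≡ 9 (mod 23).
Test 2^d mod 23 for each divisor d in increasing order:
2^1 ≡ 2
2^2 ≡ 4
2^11 = 2^8·2^2·2^1 ≡ 1  ← first divisor giving 1
The order is 11.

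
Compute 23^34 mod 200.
9

Repeated squaring. Binary of 34 = 100010.
23^1 ≡ 23 (mod 200); 23^2 ≡ 129 (mod 200); 23^4 ≡ 41 (mod 200); 23^8 ≡ 81 (mod 200); 23^16 ≡ 161 (mod 200); 23^32 ≡ 121 (mod 200)
23^34 = 23^2 × 23^32 ≡ 9 (mod 200)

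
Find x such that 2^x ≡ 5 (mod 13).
9

Baby-step giant-step with step n = ⌈√13⌉ = 4.
Baby steps 2^j mod 13 (j:value) for j=0..3: 0:1, 1:2, 2:4, 3:8.
Giant-step multiplier: 2^(-4) ≡ 2^(12-4) = 2^8 ≡ 9 (mod 13).
Giant steps γ_i = 5·9^i mod 13: γ_0=5, γ_1=6, γ_2=2 (in table at j=1).
x = i·n + j = 2·4 + 1 = 9.
Check: 2^9 ≡ 5 (mod 13).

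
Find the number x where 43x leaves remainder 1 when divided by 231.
43

gcd(43, 231) = 1, so the inverse exists.
Extended Euclidean algorithm on (231, 43):
231 = 5 × 43 + 16  ⟹  16 = (1)·231 + (-5)·43
43 = 2 × 16 + 11  ⟹  11 = (-2)·231 + (11)·43
16 = 1 × 11 + 5  ⟹  5 = (3)·231 + (-16)·43
11 = 2 × 5 + 1  ⟹  1 = (-8)·231 + (43)·43
So (43)·43 ≡ 1 (mod 231), i.e. 43^(-1) ≡ 43 (mod 231).
Check: 43 × 43 = 1849 ≡ 1 (mod 231)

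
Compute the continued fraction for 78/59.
[1; 3, 9, 2]

Euclidean algorithm steps:
78 = 1 × 59 + 19
59 = 3 × 19 + 2
19 = 9 × 2 + 1
2 = 2 × 1 + 0
Continued fraction: [1; 3, 9, 2]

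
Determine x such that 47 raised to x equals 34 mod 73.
59

Baby-step giant-step with step n = ⌈√73⌉ = 9.
Baby steps 47^j mod 73 (j:value) for j=0..8: 0:1, 1:47, 2:19, 3:17, 4:69, 5:31, 6:70, 7:5, 8:16.
Giant-step multiplier: 47^(-9) ≡ 47^(72-9) = 47^63 ≡ 10 (mod 73).
Giant steps γ_i = 34·10^i mod 73: γ_0=34, γ_1=48, γ_2=42, γ_3=55, γ_4=39, γ_5=25, γ_6=31 (in table at j=5).
x = i·n + j = 6·9 + 5 = 59.
Check: 47^59 ≡ 34 (mod 73).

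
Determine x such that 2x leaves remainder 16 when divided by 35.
x ≡ 8 (mod 35)

gcd(2, 35) = 1, which divides 16, so solutions exist.
Find 2^(-1) mod 35 by the extended Euclidean algorithm:
35 = 17 × 2 + 1  ⟹  1 = (1)·35 + (-17)·2
So (-17)·2 ≡ 1 (mod 35), i.e. 2^(-1) ≡ -17 ≡ 18 (mod 35).
x ≡ 18 × 16 = 288 ≡ 8 (mod 35).
Check: 2 × 8 = 16 ≡ 16 (mod 35).
Unique solution: x ≡ 8 (mod 35)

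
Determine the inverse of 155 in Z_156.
155

gcd(155, 156) = 1, so the inverse exists.
Extended Euclidean algorithm on (156, 155):
156 = 1 × 155 + 1  ⟹  1 = (1)·156 + (-1)·155
So (-1)·155 ≡ 1 (mod 156), i.e. 155^(-1) ≡ -1 ≡ 155 (mod 156).
Check: 155 × 155 = 24025 ≡ 1 (mod 156)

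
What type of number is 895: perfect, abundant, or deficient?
deficient

Proper divisors of 895: sum = 1 + 5 + 179 = 185
Since 185 < 895, 895 is deficient.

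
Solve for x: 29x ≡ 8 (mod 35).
x ≡ 22 (mod 35)

gcd(29, 35) = 1, which divides 8, so solutions exist.
Find 29^(-1) mod 35 by the extended Euclidean algorithm:
35 = 1 × 29 + 6  ⟹  6 = (1)·35 + (-1)·29
29 = 4 × 6 + 5  ⟹  5 = (-4)·35 + (5)·29
6 = 1 × 5 + 1  ⟹  1 = (5)·35 + (-6)·29
So (-6)·29 ≡ 1 (mod 35), i.e. 29^(-1) ≡ -6 ≡ 29 (mod 35).
x ≡ 29 × 8 = 232 ≡ 22 (mod 35).
Check: 29 × 22 = 638 ≡ 8 (mod 35).
Unique solution: x ≡ 22 (mod 35)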